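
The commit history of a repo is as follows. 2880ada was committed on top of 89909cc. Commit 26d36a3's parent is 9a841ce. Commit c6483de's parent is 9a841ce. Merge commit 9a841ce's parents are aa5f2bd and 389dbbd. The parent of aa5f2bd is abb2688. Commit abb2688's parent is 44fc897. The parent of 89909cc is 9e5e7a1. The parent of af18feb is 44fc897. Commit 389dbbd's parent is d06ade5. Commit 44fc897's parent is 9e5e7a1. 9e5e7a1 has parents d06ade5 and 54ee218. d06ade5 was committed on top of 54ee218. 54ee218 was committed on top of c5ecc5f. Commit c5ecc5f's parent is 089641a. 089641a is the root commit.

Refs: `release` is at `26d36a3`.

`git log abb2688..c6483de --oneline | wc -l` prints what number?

Reachable from c6483de: {089641a, 389dbbd, 44fc897, 54ee218, 9a841ce, 9e5e7a1, aa5f2bd, abb2688, c5ecc5f, c6483de, d06ade5}.
Reachable from abb2688: {089641a, 44fc897, 54ee218, 9e5e7a1, abb2688, c5ecc5f, d06ade5}.
In c6483de's history but not abb2688's: {389dbbd, 9a841ce, aa5f2bd, c6483de} — 4 commits.

4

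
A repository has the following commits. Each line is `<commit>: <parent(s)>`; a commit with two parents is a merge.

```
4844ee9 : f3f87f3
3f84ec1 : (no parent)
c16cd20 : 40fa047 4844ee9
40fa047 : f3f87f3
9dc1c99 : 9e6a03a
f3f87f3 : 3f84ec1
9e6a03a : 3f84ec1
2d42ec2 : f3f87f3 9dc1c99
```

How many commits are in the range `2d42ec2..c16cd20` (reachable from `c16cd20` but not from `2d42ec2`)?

3

Reachable from c16cd20: {3f84ec1, 40fa047, 4844ee9, c16cd20, f3f87f3}.
Reachable from 2d42ec2: {2d42ec2, 3f84ec1, 9dc1c99, 9e6a03a, f3f87f3}.
In c16cd20's history but not 2d42ec2's: {40fa047, 4844ee9, c16cd20} — 3 commits.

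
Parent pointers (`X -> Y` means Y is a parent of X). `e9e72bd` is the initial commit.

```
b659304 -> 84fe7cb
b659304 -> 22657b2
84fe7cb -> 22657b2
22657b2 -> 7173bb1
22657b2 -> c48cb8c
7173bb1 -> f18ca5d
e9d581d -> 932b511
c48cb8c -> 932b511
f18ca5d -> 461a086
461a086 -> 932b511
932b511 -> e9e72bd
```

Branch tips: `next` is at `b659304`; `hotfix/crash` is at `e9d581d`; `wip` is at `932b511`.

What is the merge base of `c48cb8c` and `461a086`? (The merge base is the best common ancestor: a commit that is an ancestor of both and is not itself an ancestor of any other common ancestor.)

Ancestors of c48cb8c: {932b511, c48cb8c, e9e72bd}.
Ancestors of 461a086: {461a086, 932b511, e9e72bd}.
Common ancestors: {932b511, e9e72bd}.
Among these, 932b511 is not an ancestor of any other common ancestor — it is the merge base.

932b511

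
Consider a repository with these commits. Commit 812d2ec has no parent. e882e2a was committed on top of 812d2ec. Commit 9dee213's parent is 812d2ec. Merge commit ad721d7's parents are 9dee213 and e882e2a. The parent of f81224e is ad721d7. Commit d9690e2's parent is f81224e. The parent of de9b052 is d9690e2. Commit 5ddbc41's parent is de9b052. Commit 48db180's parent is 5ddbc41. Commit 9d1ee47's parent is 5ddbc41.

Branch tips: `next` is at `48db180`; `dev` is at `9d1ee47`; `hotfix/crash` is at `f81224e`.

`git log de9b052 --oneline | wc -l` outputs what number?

7

Walking parent pointers from de9b052: reachable set = {812d2ec, 9dee213, ad721d7, d9690e2, de9b052, e882e2a, f81224e}.
That is 7 commits.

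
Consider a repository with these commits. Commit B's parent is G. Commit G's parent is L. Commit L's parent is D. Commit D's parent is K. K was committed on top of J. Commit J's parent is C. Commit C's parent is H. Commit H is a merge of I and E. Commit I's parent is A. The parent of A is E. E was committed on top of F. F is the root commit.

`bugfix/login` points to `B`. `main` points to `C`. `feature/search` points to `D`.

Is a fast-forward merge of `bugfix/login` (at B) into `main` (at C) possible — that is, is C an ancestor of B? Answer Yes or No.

A fast-forward from C to B is possible iff C is an ancestor of B.
Ancestors of B: {A, B, C, D, E, F, G, H, I, J, K, L}.
C is among them, so fast-forward is possible.

Yes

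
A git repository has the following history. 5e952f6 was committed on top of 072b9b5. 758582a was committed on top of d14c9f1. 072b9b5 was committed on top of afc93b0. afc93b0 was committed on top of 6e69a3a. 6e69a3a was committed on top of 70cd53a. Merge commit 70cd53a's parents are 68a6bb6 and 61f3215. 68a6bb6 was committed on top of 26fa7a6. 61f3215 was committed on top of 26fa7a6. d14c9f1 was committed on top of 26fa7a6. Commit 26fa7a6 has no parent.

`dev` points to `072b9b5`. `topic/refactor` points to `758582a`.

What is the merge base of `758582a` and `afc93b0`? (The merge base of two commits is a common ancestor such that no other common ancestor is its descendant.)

Ancestors of 758582a: {26fa7a6, 758582a, d14c9f1}.
Ancestors of afc93b0: {26fa7a6, 61f3215, 68a6bb6, 6e69a3a, 70cd53a, afc93b0}.
Common ancestors: {26fa7a6}.
The only common ancestor is 26fa7a6, so it is the merge base.

26fa7a6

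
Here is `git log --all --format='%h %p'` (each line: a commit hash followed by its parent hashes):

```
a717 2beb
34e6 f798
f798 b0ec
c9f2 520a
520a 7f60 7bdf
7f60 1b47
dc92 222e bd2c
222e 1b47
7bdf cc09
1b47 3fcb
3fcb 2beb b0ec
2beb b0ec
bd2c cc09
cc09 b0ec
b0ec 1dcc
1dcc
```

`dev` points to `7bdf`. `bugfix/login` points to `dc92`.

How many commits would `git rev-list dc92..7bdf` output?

Reachable from 7bdf: {1dcc, 7bdf, b0ec, cc09}.
Reachable from dc92: {1b47, 1dcc, 222e, 2beb, 3fcb, b0ec, bd2c, cc09, dc92}.
In 7bdf's history but not dc92's: {7bdf} — 1 commit.

1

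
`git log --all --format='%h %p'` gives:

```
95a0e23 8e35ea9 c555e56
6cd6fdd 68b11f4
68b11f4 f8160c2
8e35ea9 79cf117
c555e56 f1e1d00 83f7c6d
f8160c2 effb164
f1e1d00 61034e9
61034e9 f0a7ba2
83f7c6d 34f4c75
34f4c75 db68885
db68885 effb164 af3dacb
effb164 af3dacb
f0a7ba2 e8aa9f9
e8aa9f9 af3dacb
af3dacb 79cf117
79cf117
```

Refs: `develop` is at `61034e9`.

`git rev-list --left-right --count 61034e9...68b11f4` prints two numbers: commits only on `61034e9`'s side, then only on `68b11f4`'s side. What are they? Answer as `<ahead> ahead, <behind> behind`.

Reachable from 61034e9: {61034e9, 79cf117, af3dacb, e8aa9f9, f0a7ba2}.
Reachable from 68b11f4: {68b11f4, 79cf117, af3dacb, effb164, f8160c2}.
Only in 61034e9's history (ahead): {61034e9, e8aa9f9, f0a7ba2} — 3.
Only in 68b11f4's history (behind): {68b11f4, effb164, f8160c2} — 3.

3 ahead, 3 behind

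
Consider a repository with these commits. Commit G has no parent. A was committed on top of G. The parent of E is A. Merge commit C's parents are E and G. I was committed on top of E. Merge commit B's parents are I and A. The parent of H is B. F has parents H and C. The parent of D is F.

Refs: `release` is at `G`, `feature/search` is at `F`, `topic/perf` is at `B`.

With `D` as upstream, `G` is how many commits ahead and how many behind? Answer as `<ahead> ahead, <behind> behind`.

Reachable from G: {G}.
Reachable from D: {A, B, C, D, E, F, G, H, I}.
Only in G's history (ahead): {} — 0.
Only in D's history (behind): {A, B, C, D, E, F, H, I} — 8.

0 ahead, 8 behind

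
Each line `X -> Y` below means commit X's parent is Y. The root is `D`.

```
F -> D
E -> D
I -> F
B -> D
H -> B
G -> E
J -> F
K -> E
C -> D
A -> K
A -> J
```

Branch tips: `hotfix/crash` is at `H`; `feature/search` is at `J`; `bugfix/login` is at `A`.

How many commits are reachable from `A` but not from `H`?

5

Reachable from A: {A, D, E, F, J, K}.
Reachable from H: {B, D, H}.
In A's history but not H's: {A, E, F, J, K} — 5 commits.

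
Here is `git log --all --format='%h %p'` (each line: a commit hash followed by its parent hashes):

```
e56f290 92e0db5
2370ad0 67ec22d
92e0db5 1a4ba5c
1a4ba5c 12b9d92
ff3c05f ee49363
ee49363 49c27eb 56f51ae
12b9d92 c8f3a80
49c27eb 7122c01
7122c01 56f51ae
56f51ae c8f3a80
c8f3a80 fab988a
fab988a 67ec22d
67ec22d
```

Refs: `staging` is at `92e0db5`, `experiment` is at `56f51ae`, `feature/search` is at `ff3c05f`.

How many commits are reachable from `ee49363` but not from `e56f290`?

Reachable from ee49363: {49c27eb, 56f51ae, 67ec22d, 7122c01, c8f3a80, ee49363, fab988a}.
Reachable from e56f290: {12b9d92, 1a4ba5c, 67ec22d, 92e0db5, c8f3a80, e56f290, fab988a}.
In ee49363's history but not e56f290's: {49c27eb, 56f51ae, 7122c01, ee49363} — 4 commits.

4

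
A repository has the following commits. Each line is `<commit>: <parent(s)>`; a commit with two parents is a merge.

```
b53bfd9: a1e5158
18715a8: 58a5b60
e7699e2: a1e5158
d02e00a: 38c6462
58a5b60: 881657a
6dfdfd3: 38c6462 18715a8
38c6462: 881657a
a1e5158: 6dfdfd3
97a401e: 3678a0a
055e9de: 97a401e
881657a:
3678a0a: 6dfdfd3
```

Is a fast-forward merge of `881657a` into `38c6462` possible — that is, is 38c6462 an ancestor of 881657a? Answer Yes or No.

A fast-forward from 38c6462 to 881657a is possible iff 38c6462 is an ancestor of 881657a.
Ancestors of 881657a: {881657a}.
38c6462 is not among them, so fast-forward is not possible.

No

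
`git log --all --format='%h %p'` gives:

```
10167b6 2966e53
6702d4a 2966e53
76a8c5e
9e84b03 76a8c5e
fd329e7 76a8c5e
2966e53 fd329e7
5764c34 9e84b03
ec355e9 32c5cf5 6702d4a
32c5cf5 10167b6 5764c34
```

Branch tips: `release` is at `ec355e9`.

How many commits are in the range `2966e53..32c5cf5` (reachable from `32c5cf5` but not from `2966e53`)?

Reachable from 32c5cf5: {10167b6, 2966e53, 32c5cf5, 5764c34, 76a8c5e, 9e84b03, fd329e7}.
Reachable from 2966e53: {2966e53, 76a8c5e, fd329e7}.
In 32c5cf5's history but not 2966e53's: {10167b6, 32c5cf5, 5764c34, 9e84b03} — 4 commits.

4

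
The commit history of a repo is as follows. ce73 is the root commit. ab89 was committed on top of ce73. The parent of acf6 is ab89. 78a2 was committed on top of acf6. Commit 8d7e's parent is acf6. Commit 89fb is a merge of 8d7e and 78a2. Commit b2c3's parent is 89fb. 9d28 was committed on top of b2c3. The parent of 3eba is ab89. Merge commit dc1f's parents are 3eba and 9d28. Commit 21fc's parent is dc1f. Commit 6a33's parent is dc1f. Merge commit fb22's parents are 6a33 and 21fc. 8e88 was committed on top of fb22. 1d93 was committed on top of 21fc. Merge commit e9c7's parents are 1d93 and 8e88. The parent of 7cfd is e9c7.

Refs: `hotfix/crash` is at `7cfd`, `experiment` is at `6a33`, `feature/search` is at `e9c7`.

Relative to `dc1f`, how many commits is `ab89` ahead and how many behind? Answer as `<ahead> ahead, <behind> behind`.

Reachable from ab89: {ab89, ce73}.
Reachable from dc1f: {3eba, 78a2, 89fb, 8d7e, 9d28, ab89, acf6, b2c3, ce73, dc1f}.
Only in ab89's history (ahead): {} — 0.
Only in dc1f's history (behind): {3eba, 78a2, 89fb, 8d7e, 9d28, acf6, b2c3, dc1f} — 8.

0 ahead, 8 behind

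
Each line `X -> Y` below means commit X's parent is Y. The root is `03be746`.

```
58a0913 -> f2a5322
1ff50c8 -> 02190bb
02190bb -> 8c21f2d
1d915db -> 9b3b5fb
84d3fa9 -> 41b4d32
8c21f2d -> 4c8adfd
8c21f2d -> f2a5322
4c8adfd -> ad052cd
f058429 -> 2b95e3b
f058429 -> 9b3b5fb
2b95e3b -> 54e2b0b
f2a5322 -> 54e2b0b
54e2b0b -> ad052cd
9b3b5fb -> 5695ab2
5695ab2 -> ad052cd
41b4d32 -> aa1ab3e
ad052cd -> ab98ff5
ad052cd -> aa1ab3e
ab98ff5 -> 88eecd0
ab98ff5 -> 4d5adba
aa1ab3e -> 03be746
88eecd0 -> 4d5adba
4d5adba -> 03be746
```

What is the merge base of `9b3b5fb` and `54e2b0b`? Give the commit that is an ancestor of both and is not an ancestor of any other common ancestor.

ad052cd

Ancestors of 9b3b5fb: {03be746, 4d5adba, 5695ab2, 88eecd0, 9b3b5fb, aa1ab3e, ab98ff5, ad052cd}.
Ancestors of 54e2b0b: {03be746, 4d5adba, 54e2b0b, 88eecd0, aa1ab3e, ab98ff5, ad052cd}.
Common ancestors: {03be746, 4d5adba, 88eecd0, aa1ab3e, ab98ff5, ad052cd}.
Among these, ad052cd is not an ancestor of any other common ancestor — it is the merge base.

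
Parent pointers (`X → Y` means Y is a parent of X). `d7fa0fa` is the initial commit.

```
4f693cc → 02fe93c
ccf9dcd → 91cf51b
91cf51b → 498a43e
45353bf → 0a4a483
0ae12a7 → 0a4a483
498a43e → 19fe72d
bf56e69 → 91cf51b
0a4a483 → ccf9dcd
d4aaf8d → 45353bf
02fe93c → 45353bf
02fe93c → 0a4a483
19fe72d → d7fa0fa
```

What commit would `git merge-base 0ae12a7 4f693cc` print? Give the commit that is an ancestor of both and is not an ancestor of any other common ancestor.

Ancestors of 0ae12a7: {0a4a483, 0ae12a7, 19fe72d, 498a43e, 91cf51b, ccf9dcd, d7fa0fa}.
Ancestors of 4f693cc: {02fe93c, 0a4a483, 19fe72d, 45353bf, 498a43e, 4f693cc, 91cf51b, ccf9dcd, d7fa0fa}.
Common ancestors: {0a4a483, 19fe72d, 498a43e, 91cf51b, ccf9dcd, d7fa0fa}.
Among these, 0a4a483 is not an ancestor of any other common ancestor — it is the merge base.

0a4a483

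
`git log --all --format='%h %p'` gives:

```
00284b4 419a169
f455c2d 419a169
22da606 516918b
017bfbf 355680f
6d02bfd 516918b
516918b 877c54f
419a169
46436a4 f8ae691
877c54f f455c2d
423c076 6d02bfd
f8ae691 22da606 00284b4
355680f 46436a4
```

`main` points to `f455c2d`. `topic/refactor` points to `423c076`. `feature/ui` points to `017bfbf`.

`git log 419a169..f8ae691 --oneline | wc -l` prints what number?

6

Reachable from f8ae691: {00284b4, 22da606, 419a169, 516918b, 877c54f, f455c2d, f8ae691}.
Reachable from 419a169: {419a169}.
In f8ae691's history but not 419a169's: {00284b4, 22da606, 516918b, 877c54f, f455c2d, f8ae691} — 6 commits.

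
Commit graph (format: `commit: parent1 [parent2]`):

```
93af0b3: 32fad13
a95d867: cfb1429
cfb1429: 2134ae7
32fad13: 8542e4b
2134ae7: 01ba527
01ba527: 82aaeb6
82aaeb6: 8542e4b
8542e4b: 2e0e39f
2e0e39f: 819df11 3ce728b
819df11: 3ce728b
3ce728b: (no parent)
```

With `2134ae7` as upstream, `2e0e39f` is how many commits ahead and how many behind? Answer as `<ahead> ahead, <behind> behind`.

0 ahead, 4 behind

Reachable from 2e0e39f: {2e0e39f, 3ce728b, 819df11}.
Reachable from 2134ae7: {01ba527, 2134ae7, 2e0e39f, 3ce728b, 819df11, 82aaeb6, 8542e4b}.
Only in 2e0e39f's history (ahead): {} — 0.
Only in 2134ae7's history (behind): {01ba527, 2134ae7, 82aaeb6, 8542e4b} — 4.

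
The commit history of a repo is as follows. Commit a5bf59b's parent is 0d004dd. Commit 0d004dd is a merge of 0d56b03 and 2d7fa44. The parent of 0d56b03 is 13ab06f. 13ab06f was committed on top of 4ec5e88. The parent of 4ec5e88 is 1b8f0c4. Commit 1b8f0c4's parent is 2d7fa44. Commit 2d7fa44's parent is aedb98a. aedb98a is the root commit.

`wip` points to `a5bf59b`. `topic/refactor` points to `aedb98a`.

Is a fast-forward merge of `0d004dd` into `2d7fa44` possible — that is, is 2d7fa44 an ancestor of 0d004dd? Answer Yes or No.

A fast-forward from 2d7fa44 to 0d004dd is possible iff 2d7fa44 is an ancestor of 0d004dd.
Ancestors of 0d004dd: {0d004dd, 0d56b03, 13ab06f, 1b8f0c4, 2d7fa44, 4ec5e88, aedb98a}.
2d7fa44 is among them, so fast-forward is possible.

Yes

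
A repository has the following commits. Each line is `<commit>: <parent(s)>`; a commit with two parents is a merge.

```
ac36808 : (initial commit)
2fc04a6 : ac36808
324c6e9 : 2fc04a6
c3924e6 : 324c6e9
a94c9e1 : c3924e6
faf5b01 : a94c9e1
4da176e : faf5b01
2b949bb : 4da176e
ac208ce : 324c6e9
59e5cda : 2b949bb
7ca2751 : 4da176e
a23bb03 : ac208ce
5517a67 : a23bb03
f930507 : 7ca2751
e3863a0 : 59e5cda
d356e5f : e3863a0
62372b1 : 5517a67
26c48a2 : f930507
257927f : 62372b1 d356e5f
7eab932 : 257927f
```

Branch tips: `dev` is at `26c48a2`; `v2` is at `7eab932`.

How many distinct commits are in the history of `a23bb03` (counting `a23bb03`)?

5

Walking parent pointers from a23bb03: reachable set = {2fc04a6, 324c6e9, a23bb03, ac208ce, ac36808}.
That is 5 commits.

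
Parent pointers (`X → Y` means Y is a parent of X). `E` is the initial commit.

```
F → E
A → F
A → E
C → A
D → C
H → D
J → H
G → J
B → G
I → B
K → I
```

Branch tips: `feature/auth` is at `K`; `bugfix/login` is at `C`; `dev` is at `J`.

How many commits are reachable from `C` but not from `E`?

3

Reachable from C: {A, C, E, F}.
Reachable from E: {E}.
In C's history but not E's: {A, C, F} — 3 commits.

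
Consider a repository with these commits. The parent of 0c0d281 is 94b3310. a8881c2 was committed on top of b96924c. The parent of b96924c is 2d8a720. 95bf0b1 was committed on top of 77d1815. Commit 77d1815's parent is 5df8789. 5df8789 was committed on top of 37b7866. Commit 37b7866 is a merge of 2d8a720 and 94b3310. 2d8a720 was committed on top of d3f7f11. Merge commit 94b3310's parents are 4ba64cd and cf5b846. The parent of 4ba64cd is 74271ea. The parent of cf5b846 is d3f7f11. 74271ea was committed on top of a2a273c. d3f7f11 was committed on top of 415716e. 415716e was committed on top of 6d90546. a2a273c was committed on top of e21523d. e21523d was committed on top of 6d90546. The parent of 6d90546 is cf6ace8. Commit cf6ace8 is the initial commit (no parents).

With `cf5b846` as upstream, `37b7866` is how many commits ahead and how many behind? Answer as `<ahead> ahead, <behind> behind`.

Reachable from 37b7866: {2d8a720, 37b7866, 415716e, 4ba64cd, 6d90546, 74271ea, 94b3310, a2a273c, cf5b846, cf6ace8, d3f7f11, e21523d}.
Reachable from cf5b846: {415716e, 6d90546, cf5b846, cf6ace8, d3f7f11}.
Only in 37b7866's history (ahead): {2d8a720, 37b7866, 4ba64cd, 74271ea, 94b3310, a2a273c, e21523d} — 7.
Only in cf5b846's history (behind): {} — 0.

7 ahead, 0 behind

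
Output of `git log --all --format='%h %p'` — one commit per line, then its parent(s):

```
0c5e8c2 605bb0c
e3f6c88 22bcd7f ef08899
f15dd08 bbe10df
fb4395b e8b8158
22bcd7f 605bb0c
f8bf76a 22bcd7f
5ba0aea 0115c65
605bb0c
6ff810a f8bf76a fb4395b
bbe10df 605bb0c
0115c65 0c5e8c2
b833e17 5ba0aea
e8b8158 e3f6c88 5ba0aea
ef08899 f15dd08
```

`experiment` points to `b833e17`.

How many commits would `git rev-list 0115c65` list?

3

Walking parent pointers from 0115c65: reachable set = {0115c65, 0c5e8c2, 605bb0c}.
That is 3 commits.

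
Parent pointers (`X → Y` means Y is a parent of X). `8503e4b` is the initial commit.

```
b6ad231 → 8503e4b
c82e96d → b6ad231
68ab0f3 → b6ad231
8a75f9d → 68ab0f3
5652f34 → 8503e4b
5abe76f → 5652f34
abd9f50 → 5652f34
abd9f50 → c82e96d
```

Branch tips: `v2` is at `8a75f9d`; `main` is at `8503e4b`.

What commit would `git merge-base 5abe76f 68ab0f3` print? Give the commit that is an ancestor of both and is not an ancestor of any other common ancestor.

8503e4b

Ancestors of 5abe76f: {5652f34, 5abe76f, 8503e4b}.
Ancestors of 68ab0f3: {68ab0f3, 8503e4b, b6ad231}.
Common ancestors: {8503e4b}.
The only common ancestor is 8503e4b, so it is the merge base.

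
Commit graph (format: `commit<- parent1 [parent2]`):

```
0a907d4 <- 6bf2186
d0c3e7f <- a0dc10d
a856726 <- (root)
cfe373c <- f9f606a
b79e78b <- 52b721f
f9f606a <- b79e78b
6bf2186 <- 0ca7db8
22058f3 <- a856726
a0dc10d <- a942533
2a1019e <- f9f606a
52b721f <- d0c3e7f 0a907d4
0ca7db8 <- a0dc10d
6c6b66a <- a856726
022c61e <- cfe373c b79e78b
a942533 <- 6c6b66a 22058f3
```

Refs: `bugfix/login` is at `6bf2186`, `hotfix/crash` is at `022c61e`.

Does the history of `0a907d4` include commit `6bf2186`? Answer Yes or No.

Yes

Ancestors of 0a907d4 (commits reachable by following parents): {0a907d4, 0ca7db8, 22058f3, 6bf2186, 6c6b66a, a0dc10d, a856726, a942533}.
6bf2186 is in that set, so it is an ancestor of 0a907d4.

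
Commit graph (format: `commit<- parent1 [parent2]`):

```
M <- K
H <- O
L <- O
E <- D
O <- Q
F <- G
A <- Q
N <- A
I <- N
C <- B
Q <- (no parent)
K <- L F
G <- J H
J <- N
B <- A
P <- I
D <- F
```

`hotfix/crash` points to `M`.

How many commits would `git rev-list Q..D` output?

Reachable from D: {A, D, F, G, H, J, N, O, Q}.
Reachable from Q: {Q}.
In D's history but not Q's: {A, D, F, G, H, J, N, O} — 8 commits.

8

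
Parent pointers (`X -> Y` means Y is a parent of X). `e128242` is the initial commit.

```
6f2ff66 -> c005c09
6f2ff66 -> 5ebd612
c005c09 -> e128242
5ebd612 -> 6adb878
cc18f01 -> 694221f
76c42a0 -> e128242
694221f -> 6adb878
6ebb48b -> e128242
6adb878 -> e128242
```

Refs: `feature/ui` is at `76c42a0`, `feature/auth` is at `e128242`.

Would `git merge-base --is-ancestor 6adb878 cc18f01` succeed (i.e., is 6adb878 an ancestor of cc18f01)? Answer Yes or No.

Yes

Ancestors of cc18f01 (commits reachable by following parents): {694221f, 6adb878, cc18f01, e128242}.
6adb878 is in that set, so it is an ancestor of cc18f01.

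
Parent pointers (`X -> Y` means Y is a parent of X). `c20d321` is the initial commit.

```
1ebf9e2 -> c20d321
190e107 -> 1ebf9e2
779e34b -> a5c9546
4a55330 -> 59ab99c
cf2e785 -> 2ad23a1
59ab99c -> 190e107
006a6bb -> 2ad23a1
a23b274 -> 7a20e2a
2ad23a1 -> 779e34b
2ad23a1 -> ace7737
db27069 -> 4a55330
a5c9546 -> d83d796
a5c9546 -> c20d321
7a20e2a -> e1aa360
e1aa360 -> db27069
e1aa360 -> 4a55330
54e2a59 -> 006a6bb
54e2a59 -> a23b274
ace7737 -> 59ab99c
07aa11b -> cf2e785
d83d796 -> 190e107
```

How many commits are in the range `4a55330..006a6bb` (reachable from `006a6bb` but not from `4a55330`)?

Reachable from 006a6bb: {006a6bb, 190e107, 1ebf9e2, 2ad23a1, 59ab99c, 779e34b, a5c9546, ace7737, c20d321, d83d796}.
Reachable from 4a55330: {190e107, 1ebf9e2, 4a55330, 59ab99c, c20d321}.
In 006a6bb's history but not 4a55330's: {006a6bb, 2ad23a1, 779e34b, a5c9546, ace7737, d83d796} — 6 commits.

6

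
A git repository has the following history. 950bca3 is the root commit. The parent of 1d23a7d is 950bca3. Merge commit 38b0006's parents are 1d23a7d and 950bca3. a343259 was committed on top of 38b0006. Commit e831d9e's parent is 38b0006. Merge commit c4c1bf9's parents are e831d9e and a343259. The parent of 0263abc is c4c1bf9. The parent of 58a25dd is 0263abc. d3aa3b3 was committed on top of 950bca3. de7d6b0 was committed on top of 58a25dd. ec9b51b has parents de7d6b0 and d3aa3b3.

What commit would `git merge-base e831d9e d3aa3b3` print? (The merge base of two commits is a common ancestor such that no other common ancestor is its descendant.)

Ancestors of e831d9e: {1d23a7d, 38b0006, 950bca3, e831d9e}.
Ancestors of d3aa3b3: {950bca3, d3aa3b3}.
Common ancestors: {950bca3}.
The only common ancestor is 950bca3, so it is the merge base.

950bca3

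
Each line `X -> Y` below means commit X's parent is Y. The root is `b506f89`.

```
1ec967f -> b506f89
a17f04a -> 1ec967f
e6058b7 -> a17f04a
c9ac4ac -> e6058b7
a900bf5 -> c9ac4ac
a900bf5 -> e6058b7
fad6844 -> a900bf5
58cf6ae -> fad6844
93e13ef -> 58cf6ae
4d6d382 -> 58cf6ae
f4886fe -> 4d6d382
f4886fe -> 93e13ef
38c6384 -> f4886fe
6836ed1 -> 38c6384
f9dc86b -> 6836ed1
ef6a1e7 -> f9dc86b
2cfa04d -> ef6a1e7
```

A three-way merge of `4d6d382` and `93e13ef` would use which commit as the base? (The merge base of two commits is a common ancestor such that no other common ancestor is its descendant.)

58cf6ae

Ancestors of 4d6d382: {1ec967f, 4d6d382, 58cf6ae, a17f04a, a900bf5, b506f89, c9ac4ac, e6058b7, fad6844}.
Ancestors of 93e13ef: {1ec967f, 58cf6ae, 93e13ef, a17f04a, a900bf5, b506f89, c9ac4ac, e6058b7, fad6844}.
Common ancestors: {1ec967f, 58cf6ae, a17f04a, a900bf5, b506f89, c9ac4ac, e6058b7, fad6844}.
Among these, 58cf6ae is not an ancestor of any other common ancestor — it is the merge base.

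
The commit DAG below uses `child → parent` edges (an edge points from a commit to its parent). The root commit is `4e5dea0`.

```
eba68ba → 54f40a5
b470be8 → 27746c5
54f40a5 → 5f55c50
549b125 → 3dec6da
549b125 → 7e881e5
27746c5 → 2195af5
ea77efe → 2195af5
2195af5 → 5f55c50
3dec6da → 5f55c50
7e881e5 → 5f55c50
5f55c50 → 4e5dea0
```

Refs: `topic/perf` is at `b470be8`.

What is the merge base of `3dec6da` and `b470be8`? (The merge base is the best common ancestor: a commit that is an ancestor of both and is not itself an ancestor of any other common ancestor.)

Ancestors of 3dec6da: {3dec6da, 4e5dea0, 5f55c50}.
Ancestors of b470be8: {2195af5, 27746c5, 4e5dea0, 5f55c50, b470be8}.
Common ancestors: {4e5dea0, 5f55c50}.
Among these, 5f55c50 is not an ancestor of any other common ancestor — it is the merge base.

5f55c50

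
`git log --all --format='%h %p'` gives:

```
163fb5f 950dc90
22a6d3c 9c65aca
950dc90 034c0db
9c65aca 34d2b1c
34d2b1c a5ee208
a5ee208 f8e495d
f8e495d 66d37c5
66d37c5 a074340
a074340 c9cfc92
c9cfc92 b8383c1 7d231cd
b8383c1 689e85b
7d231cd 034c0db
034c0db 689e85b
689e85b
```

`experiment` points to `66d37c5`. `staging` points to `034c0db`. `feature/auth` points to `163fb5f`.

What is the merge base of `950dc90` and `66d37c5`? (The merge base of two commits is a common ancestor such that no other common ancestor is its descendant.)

034c0db

Ancestors of 950dc90: {034c0db, 689e85b, 950dc90}.
Ancestors of 66d37c5: {034c0db, 66d37c5, 689e85b, 7d231cd, a074340, b8383c1, c9cfc92}.
Common ancestors: {034c0db, 689e85b}.
Among these, 034c0db is not an ancestor of any other common ancestor — it is the merge base.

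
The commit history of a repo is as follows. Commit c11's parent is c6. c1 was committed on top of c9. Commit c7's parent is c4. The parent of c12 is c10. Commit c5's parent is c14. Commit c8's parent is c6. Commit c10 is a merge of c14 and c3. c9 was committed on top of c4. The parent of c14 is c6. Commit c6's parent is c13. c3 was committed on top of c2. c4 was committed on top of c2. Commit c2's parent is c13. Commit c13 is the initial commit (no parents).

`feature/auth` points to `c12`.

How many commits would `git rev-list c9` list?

Walking parent pointers from c9: reachable set = {c13, c2, c4, c9}.
That is 4 commits.

4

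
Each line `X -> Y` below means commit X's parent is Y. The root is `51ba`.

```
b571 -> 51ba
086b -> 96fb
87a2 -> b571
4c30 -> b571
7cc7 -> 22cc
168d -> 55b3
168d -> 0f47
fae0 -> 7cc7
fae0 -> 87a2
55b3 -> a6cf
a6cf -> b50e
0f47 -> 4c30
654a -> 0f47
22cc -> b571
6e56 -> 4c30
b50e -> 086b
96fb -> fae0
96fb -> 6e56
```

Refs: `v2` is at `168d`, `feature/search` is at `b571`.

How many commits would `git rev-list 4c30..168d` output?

Reachable from 168d: {086b, 0f47, 168d, 22cc, 4c30, 51ba, 55b3, 6e56, 7cc7, 87a2, 96fb, a6cf, b50e, b571, fae0}.
Reachable from 4c30: {4c30, 51ba, b571}.
In 168d's history but not 4c30's: {086b, 0f47, 168d, 22cc, 55b3, 6e56, 7cc7, 87a2, 96fb, a6cf, b50e, fae0} — 12 commits.

12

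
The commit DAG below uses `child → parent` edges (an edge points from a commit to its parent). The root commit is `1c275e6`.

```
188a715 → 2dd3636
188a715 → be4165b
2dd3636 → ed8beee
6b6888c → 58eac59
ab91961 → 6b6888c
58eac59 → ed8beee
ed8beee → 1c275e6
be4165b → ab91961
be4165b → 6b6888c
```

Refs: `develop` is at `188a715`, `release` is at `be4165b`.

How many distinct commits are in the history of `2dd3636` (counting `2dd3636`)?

3

Walking parent pointers from 2dd3636: reachable set = {1c275e6, 2dd3636, ed8beee}.
That is 3 commits.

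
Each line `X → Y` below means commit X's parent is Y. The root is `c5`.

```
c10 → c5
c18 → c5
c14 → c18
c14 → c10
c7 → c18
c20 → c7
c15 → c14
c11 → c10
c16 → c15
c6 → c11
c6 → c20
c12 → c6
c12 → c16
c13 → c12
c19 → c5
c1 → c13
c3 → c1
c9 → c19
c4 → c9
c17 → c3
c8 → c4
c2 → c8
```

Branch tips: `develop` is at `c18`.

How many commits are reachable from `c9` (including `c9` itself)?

Walking parent pointers from c9: reachable set = {c19, c5, c9}.
That is 3 commits.

3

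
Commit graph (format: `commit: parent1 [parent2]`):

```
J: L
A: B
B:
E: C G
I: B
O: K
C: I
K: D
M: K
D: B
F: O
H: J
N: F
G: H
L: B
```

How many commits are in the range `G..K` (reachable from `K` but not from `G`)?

2

Reachable from K: {B, D, K}.
Reachable from G: {B, G, H, J, L}.
In K's history but not G's: {D, K} — 2 commits.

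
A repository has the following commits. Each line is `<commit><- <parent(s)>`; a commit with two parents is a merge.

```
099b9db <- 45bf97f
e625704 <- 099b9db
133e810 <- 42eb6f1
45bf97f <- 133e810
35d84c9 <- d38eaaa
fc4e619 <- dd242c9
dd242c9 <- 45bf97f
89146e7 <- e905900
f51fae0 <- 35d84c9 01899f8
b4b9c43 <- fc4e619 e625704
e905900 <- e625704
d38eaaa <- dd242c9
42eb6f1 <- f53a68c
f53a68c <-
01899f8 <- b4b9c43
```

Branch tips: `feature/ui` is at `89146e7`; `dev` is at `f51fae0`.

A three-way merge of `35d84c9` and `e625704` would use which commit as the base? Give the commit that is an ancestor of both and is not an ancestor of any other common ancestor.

Ancestors of 35d84c9: {133e810, 35d84c9, 42eb6f1, 45bf97f, d38eaaa, dd242c9, f53a68c}.
Ancestors of e625704: {099b9db, 133e810, 42eb6f1, 45bf97f, e625704, f53a68c}.
Common ancestors: {133e810, 42eb6f1, 45bf97f, f53a68c}.
Among these, 45bf97f is not an ancestor of any other common ancestor — it is the merge base.

45bf97f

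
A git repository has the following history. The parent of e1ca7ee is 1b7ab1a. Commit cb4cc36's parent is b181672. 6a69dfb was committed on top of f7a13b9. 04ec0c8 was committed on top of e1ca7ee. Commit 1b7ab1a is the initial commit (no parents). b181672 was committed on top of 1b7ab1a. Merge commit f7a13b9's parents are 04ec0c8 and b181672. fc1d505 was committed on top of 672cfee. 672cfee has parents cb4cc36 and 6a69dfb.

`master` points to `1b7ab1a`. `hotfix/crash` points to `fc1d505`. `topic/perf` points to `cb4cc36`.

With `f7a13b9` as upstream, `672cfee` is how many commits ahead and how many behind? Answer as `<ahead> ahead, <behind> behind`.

3 ahead, 0 behind

Reachable from 672cfee: {04ec0c8, 1b7ab1a, 672cfee, 6a69dfb, b181672, cb4cc36, e1ca7ee, f7a13b9}.
Reachable from f7a13b9: {04ec0c8, 1b7ab1a, b181672, e1ca7ee, f7a13b9}.
Only in 672cfee's history (ahead): {672cfee, 6a69dfb, cb4cc36} — 3.
Only in f7a13b9's history (behind): {} — 0.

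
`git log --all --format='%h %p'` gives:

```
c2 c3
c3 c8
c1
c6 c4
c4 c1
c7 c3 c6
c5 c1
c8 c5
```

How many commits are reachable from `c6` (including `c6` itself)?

Walking parent pointers from c6: reachable set = {c1, c4, c6}.
That is 3 commits.

3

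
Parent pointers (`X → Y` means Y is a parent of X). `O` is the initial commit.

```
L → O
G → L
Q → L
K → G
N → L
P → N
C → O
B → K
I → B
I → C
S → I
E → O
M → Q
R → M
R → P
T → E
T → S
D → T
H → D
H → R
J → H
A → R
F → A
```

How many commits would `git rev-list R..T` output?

Reachable from T: {B, C, E, G, I, K, L, O, S, T}.
Reachable from R: {L, M, N, O, P, Q, R}.
In T's history but not R's: {B, C, E, G, I, K, S, T} — 8 commits.

8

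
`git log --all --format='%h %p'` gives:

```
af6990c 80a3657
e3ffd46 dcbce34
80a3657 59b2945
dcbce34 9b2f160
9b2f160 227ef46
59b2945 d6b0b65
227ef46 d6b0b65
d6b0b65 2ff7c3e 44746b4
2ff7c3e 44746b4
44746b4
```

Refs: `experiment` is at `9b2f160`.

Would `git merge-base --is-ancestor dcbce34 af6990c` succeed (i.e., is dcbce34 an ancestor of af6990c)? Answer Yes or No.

No

Ancestors of af6990c: {2ff7c3e, 44746b4, 59b2945, 80a3657, af6990c, d6b0b65}.
dcbce34 is not in that set, so it is not an ancestor of af6990c.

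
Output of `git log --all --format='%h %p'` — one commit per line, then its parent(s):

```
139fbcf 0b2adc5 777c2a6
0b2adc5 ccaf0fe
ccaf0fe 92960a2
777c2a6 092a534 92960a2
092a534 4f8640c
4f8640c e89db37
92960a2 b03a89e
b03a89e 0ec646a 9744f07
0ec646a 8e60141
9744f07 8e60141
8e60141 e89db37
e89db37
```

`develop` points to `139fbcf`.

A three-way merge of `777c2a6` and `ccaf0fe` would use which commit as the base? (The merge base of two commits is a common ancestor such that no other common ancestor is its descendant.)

92960a2

Ancestors of 777c2a6: {092a534, 0ec646a, 4f8640c, 777c2a6, 8e60141, 92960a2, 9744f07, b03a89e, e89db37}.
Ancestors of ccaf0fe: {0ec646a, 8e60141, 92960a2, 9744f07, b03a89e, ccaf0fe, e89db37}.
Common ancestors: {0ec646a, 8e60141, 92960a2, 9744f07, b03a89e, e89db37}.
Among these, 92960a2 is not an ancestor of any other common ancestor — it is the merge base.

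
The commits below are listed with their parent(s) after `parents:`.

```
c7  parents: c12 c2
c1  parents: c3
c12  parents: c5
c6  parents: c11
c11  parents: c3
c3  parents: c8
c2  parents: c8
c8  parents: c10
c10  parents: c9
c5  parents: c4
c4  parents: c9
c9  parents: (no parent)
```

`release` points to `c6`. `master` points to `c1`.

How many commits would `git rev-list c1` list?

Walking parent pointers from c1: reachable set = {c1, c10, c3, c8, c9}.
That is 5 commits.

5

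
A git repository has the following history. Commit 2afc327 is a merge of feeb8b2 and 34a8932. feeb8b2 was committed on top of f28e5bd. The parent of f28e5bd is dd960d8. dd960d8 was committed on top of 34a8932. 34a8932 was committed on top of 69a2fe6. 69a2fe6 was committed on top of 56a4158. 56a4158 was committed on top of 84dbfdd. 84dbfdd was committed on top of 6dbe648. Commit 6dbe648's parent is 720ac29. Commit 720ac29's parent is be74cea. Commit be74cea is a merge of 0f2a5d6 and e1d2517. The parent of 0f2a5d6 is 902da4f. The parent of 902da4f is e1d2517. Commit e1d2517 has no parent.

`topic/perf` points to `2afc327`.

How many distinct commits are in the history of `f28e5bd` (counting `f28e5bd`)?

12

Walking parent pointers from f28e5bd: reachable set = {0f2a5d6, 34a8932, 56a4158, 69a2fe6, 6dbe648, 720ac29, 84dbfdd, 902da4f, be74cea, dd960d8, e1d2517, f28e5bd}.
That is 12 commits.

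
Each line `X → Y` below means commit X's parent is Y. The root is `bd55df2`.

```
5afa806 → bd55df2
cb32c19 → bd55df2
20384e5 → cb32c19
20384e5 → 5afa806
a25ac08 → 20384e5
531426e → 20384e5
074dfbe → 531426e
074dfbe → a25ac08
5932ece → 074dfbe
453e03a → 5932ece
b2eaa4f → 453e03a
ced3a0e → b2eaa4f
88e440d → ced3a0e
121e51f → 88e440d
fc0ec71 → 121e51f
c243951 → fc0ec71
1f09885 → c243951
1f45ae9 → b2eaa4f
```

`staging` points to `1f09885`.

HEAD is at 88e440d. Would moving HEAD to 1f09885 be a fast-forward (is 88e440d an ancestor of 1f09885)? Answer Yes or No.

A fast-forward from 88e440d to 1f09885 is possible iff 88e440d is an ancestor of 1f09885.
Ancestors of 1f09885: {074dfbe, 121e51f, 1f09885, 20384e5, 453e03a, 531426e, 5932ece, 5afa806, 88e440d, a25ac08, b2eaa4f, bd55df2, c243951, cb32c19, ced3a0e, fc0ec71}.
88e440d is among them, so fast-forward is possible.

Yes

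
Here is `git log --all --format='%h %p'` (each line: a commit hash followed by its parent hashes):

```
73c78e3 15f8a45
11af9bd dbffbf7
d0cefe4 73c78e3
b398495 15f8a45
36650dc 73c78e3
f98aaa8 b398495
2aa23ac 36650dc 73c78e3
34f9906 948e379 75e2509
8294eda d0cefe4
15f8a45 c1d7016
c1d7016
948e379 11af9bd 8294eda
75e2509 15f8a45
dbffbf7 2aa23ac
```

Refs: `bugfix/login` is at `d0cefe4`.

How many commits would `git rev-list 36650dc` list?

4

Walking parent pointers from 36650dc: reachable set = {15f8a45, 36650dc, 73c78e3, c1d7016}.
That is 4 commits.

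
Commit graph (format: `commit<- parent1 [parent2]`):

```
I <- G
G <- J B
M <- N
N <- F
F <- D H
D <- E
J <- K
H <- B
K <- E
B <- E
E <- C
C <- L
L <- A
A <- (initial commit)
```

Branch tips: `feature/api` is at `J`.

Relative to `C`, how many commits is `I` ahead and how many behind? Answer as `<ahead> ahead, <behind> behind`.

6 ahead, 0 behind

Reachable from I: {A, B, C, E, G, I, J, K, L}.
Reachable from C: {A, C, L}.
Only in I's history (ahead): {B, E, G, I, J, K} — 6.
Only in C's history (behind): {} — 0.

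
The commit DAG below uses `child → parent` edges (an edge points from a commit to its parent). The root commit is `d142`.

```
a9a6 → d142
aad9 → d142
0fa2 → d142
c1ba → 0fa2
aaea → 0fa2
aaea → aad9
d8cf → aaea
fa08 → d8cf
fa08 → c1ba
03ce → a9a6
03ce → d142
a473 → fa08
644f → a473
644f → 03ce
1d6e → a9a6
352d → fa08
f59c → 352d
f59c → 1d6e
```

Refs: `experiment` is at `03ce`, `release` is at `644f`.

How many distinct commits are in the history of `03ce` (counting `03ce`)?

Walking parent pointers from 03ce: reachable set = {03ce, a9a6, d142}.
That is 3 commits.

3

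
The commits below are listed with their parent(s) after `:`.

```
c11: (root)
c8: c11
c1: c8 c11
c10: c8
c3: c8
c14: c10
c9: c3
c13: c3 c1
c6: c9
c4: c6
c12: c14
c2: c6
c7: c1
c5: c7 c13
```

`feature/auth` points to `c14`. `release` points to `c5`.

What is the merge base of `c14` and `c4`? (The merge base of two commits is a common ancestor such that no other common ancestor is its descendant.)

Ancestors of c14: {c10, c11, c14, c8}.
Ancestors of c4: {c11, c3, c4, c6, c8, c9}.
Common ancestors: {c11, c8}.
Among these, c8 is not an ancestor of any other common ancestor — it is the merge base.

c8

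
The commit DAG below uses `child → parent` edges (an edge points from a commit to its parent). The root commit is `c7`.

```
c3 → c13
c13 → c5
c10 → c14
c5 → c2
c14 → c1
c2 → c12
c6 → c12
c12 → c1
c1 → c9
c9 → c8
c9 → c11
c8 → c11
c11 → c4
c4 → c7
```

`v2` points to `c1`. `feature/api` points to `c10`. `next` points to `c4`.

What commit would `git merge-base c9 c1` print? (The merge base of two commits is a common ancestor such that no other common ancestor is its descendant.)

c9

Ancestors of c9: {c11, c4, c7, c8, c9}.
Ancestors of c1: {c1, c11, c4, c7, c8, c9}.
Common ancestors: {c11, c4, c7, c8, c9}.
Among these, c9 is not an ancestor of any other common ancestor — it is the merge base.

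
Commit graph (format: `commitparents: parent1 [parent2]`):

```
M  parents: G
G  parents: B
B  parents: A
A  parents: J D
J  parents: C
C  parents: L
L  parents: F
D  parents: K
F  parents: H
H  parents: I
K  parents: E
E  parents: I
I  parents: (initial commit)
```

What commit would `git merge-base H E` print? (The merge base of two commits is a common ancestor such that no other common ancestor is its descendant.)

I

Ancestors of H: {H, I}.
Ancestors of E: {E, I}.
Common ancestors: {I}.
The only common ancestor is I, so it is the merge base.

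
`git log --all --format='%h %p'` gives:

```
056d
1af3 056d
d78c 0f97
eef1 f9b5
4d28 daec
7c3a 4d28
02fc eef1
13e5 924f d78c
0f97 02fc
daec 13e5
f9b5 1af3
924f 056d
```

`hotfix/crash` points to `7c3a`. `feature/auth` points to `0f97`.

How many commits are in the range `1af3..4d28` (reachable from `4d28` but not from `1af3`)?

Reachable from 4d28: {02fc, 056d, 0f97, 13e5, 1af3, 4d28, 924f, d78c, daec, eef1, f9b5}.
Reachable from 1af3: {056d, 1af3}.
In 4d28's history but not 1af3's: {02fc, 0f97, 13e5, 4d28, 924f, d78c, daec, eef1, f9b5} — 9 commits.

9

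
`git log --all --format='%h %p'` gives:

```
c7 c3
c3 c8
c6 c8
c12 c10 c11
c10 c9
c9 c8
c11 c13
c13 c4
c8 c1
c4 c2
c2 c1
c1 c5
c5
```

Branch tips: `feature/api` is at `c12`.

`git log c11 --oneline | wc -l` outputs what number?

6

Walking parent pointers from c11: reachable set = {c1, c11, c13, c2, c4, c5}.
That is 6 commits.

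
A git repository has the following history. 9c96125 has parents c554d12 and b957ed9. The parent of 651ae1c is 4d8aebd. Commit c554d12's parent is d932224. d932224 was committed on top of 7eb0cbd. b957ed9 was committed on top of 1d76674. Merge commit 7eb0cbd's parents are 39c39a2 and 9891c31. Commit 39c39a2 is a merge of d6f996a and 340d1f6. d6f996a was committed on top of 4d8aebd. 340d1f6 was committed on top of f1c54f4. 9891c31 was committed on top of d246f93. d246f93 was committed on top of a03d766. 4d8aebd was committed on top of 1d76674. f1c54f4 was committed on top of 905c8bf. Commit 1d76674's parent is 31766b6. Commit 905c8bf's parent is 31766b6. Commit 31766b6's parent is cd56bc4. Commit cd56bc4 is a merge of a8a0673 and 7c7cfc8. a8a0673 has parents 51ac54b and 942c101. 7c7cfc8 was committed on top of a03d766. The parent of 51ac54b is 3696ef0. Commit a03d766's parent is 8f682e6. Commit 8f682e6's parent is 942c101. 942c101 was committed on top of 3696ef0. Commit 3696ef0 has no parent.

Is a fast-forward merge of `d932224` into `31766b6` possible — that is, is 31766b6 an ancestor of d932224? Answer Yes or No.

A fast-forward from 31766b6 to d932224 is possible iff 31766b6 is an ancestor of d932224.
Ancestors of d932224: {1d76674, 31766b6, 340d1f6, 3696ef0, 39c39a2, 4d8aebd, 51ac54b, 7c7cfc8, 7eb0cbd, 8f682e6, 905c8bf, 942c101, 9891c31, a03d766, a8a0673, cd56bc4, d246f93, d6f996a, d932224, f1c54f4}.
31766b6 is among them, so fast-forward is possible.

Yes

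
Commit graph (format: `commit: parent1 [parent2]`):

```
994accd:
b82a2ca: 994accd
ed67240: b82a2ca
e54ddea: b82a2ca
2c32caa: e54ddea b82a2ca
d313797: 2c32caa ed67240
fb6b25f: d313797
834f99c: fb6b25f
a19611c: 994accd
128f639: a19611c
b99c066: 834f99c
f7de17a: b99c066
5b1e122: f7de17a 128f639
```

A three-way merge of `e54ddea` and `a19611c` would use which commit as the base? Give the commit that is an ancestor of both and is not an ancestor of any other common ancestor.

994accd

Ancestors of e54ddea: {994accd, b82a2ca, e54ddea}.
Ancestors of a19611c: {994accd, a19611c}.
Common ancestors: {994accd}.
The only common ancestor is 994accd, so it is the merge base.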